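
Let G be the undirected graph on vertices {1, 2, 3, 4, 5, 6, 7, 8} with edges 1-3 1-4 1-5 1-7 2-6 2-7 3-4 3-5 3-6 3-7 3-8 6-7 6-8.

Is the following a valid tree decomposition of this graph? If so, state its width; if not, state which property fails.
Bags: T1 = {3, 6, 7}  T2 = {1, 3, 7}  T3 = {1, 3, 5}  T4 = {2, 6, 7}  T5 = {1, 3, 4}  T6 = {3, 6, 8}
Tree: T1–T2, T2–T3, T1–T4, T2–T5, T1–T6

Vertex coverage: the bags together contain {1, 2, 3, 4, 5, 6, 7, 8}, the full vertex set. Edge coverage: each edge of G has both endpoints in at least one bag. Running intersection: for every vertex, the bags containing it form a connected subtree. All three properties hold, so this is a valid tree decomposition of width max|bag| − 1 = 2, and hence tw(G) ≤ 2.

Yes; width 2.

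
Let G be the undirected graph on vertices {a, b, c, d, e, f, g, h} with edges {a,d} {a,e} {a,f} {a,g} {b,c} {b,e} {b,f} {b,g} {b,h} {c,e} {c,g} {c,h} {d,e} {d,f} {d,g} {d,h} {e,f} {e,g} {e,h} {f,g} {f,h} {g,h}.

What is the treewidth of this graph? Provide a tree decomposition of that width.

Each bag holds 5 vertices, so the decomposition has width 4, which upper-bounds the treewidth. On the other hand G contains the 5-clique {b, c, e, g, h}. A clique must lie in a single bag of any decomposition, so no decomposition can have width below 4. Therefore the treewidth is 4.

Treewidth 4.
One optimal decomposition is:
Bags: B1 = {d, e, f, g, h}  B2 = {a, d, e, f, g}  B3 = {b, e, f, g, h}  B4 = {b, c, e, g, h}
Tree: B1–B2, B1–B3, B3–B4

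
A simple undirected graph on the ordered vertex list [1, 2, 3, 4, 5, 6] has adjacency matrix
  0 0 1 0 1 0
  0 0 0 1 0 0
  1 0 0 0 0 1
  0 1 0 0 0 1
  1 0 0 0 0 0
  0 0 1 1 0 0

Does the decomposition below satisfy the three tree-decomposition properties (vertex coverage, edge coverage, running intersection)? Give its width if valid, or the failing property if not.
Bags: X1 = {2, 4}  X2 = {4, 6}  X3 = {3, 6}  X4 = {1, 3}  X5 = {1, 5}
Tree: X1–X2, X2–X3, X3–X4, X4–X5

Checking the three conditions: (i) the bags cover all of {1, 2, 3, 4, 5, 6}; (ii) for each edge, some bag contains both endpoints; (iii) the bags containing any fixed vertex form a subtree. All hold, so the decomposition is valid with width 2 − 1 = 1.

Yes; width 1.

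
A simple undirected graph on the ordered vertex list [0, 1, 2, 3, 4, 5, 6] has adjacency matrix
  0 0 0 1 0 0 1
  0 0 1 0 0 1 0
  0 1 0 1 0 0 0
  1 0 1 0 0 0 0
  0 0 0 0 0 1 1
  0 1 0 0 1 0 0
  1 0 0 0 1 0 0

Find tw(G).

2

A width-2 tree decomposition is:
Bags: B1 = {4, 5, 6}  B2 = {0, 5, 6}  B3 = {0, 3, 5}  B4 = {2, 3, 5}  B5 = {1, 2, 5}
Tree: B1–B2, B2–B3, B3–B4, B4–B5
Each bag holds 3 vertices, so the decomposition has width 2, which upper-bounds the treewidth. The edges 5–4–6–0–3–2–1–5 form a cycle, so G is not a tree and its treewidth is at least 2. The upper and lower bounds meet at 2, so that is the treewidth.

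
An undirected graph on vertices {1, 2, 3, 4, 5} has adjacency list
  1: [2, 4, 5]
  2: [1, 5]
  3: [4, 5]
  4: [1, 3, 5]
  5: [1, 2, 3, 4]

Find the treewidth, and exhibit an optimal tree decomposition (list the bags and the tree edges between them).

Treewidth 2.
One such decomposition:
Bags: B1 = {1, 4, 5}  B2 = {1, 2, 5}  B3 = {3, 4, 5}
Tree: B1–B2, B1–B3

Every bag has size at most 3, so the width is 3 − 1 = 2 and tw(G) ≤ 2. For the lower bound, the 3 vertices {1, 2, 5} are pairwise adjacent, and any tree decomposition puts a clique entirely inside one bag — forcing width ≥ 2. The upper and lower bounds meet at 2, so that is the treewidth.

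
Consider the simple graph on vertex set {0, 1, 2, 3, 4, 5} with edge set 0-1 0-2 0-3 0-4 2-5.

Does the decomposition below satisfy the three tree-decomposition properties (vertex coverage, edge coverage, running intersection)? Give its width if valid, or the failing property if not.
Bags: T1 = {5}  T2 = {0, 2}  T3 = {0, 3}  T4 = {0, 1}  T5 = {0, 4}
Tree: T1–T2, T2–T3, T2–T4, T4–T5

No — edge (2,5) lies in no bag.

A tree decomposition must satisfy three properties: every vertex lies in some bag; for every edge, both endpoints lie together in some bag; and for every vertex, the bags containing it form a connected subtree. Here edge (2,5) lies in no bag, so the decomposition is invalid.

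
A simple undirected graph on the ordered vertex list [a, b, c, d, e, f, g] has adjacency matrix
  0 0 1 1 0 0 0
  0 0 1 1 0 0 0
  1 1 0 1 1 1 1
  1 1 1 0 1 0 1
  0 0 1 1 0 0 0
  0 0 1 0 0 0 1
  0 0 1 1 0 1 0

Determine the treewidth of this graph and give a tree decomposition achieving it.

Treewidth 2.
One optimal decomposition is:
Bags: B1 = {a, c, d}  B2 = {c, d, g}  B3 = {c, f, g}  B4 = {c, d, e}  B5 = {b, c, d}
Tree: B1–B2, B2–B3, B1–B4, B4–B5

Each bag holds 3 vertices, so the decomposition has width 2, which upper-bounds the treewidth. On the other hand G contains the 3-clique {c, d, g}. A clique must lie in a single bag of any decomposition, so no decomposition can have width below 2. Hence tw(G) = 2 exactly.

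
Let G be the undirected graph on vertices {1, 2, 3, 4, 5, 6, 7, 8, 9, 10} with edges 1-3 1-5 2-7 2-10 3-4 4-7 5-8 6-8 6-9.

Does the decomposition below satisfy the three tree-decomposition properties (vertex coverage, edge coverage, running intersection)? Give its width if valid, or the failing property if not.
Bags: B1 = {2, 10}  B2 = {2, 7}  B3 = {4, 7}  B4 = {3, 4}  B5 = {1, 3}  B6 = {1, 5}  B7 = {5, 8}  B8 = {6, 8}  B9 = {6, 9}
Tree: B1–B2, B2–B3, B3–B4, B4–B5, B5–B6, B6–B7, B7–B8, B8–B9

Yes; width 1.

Every vertex of G appears in some bag (union = {1, 2, 3, 4, 5, 6, 7, 8, 9, 10}); every edge is covered by a bag; and for each vertex v the set of bags containing v is connected in the bag tree. The decomposition is therefore valid. The largest bag has 2 vertices, so the width is 1.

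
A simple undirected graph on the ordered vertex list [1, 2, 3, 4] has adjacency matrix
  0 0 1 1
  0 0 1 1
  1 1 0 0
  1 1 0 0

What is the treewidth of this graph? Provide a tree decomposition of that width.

Every bag has size at most 3, so the width is 3 − 1 = 2 and tw(G) ≤ 2. Since 1–4–2–3–1 is a cycle in G, G is not acyclic. Forests are exactly the graphs of treewidth ≤ 1, so tw(G) ≥ 2. Hence tw(G) = 2 exactly.

Treewidth 2.
One optimal decomposition is:
Bags: B1 = {1, 2, 4}  B2 = {1, 2, 3}
Tree: B1–B2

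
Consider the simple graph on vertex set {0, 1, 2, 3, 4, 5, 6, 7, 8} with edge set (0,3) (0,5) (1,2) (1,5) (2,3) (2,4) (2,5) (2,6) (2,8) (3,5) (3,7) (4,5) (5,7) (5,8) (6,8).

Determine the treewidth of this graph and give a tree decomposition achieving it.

Treewidth 2.
One optimal decomposition is:
Bags: B1 = {2, 3, 5}  B2 = {0, 3, 5}  B3 = {2, 4, 5}  B4 = {3, 5, 7}  B5 = {2, 5, 8}  B6 = {1, 2, 5}  B7 = {2, 6, 8}
Tree: B1–B2, B1–B3, B1–B4, B1–B5, B3–B6, B5–B7

Each bag holds 3 vertices, so the decomposition has width 2, which upper-bounds the treewidth. Conversely, {0, 3, 5} is a clique of size 3, and the vertices of any clique must share a bag in every tree decomposition; so some bag has ≥ 3 vertices and tw(G) ≥ 2. Therefore the treewidth is 2.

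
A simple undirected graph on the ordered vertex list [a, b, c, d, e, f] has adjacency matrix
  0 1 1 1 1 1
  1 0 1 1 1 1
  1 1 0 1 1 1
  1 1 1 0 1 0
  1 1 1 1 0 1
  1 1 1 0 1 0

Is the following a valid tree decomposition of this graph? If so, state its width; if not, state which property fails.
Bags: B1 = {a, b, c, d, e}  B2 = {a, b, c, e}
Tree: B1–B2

No — vertex f appears in no bag.

A tree decomposition must satisfy three properties: every vertex lies in some bag; for every edge, both endpoints lie together in some bag; and for every vertex, the bags containing it form a connected subtree. Here vertex f appears in no bag, so the decomposition is invalid.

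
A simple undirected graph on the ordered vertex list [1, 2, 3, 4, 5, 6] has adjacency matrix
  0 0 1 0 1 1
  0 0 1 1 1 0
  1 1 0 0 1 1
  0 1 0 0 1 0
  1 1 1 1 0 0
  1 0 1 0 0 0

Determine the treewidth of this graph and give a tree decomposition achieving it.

Treewidth 2.
One such decomposition:
Bags: B1 = {1, 3, 5}  B2 = {1, 3, 6}  B3 = {2, 3, 5}  B4 = {2, 4, 5}
Tree: B1–B2, B1–B3, B3–B4

Every bag has size at most 3, so the width is 3 − 1 = 2 and tw(G) ≤ 2. Conversely, {1, 3, 5} is a clique of size 3, and the vertices of any clique must share a bag in every tree decomposition; so some bag has ≥ 3 vertices and tw(G) ≥ 2. Therefore the treewidth is 2.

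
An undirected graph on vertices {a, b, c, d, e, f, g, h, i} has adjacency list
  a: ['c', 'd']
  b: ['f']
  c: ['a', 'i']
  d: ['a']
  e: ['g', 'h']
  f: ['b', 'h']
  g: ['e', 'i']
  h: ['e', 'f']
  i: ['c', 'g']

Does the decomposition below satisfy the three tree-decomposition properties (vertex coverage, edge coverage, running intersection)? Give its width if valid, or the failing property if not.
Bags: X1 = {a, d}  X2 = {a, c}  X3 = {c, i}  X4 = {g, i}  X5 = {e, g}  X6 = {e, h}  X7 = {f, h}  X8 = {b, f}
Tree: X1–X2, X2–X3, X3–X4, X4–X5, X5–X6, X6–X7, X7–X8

Every vertex of G appears in some bag (union = {a, b, c, d, e, f, g, h, i}); every edge is covered by a bag; and for each vertex v the set of bags containing v is connected in the bag tree. The decomposition is therefore valid. The largest bag has 2 vertices, so the width is 1.

Yes; width 1.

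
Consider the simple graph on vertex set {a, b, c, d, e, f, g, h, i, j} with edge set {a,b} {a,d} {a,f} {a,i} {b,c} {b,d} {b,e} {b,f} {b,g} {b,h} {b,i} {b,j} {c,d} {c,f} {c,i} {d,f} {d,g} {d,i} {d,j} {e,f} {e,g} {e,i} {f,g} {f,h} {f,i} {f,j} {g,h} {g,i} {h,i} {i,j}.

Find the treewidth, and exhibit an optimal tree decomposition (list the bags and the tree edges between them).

Every bag has size at most 5, so the width is 5 − 1 = 4 and tw(G) ≤ 4. For the lower bound, the 5 vertices {b, d, f, g, i} are pairwise adjacent, and any tree decomposition puts a clique entirely inside one bag — forcing width ≥ 4. Combining the bounds, tw(G) = 4.

Treewidth 4.
One such decomposition:
Bags: B1 = {b, d, f, i, j}  B2 = {b, d, f, g, i}  B3 = {b, e, f, g, i}  B4 = {b, c, d, f, i}  B5 = {b, f, g, h, i}  B6 = {a, b, d, f, i}
Tree: B1–B2, B2–B3, B1–B4, B2–B5, B1–B6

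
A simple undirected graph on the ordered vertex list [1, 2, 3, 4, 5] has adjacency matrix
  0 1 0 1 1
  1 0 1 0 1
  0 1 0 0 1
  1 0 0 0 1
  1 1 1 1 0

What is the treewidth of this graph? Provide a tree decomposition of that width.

Treewidth 2.
One optimal decomposition is:
Bags: B1 = {1, 2, 5}  B2 = {2, 3, 5}  B3 = {1, 4, 5}
Tree: B1–B2, B1–B3

Each bag holds 3 vertices, so the decomposition has width 2, which upper-bounds the treewidth. On the other hand G contains the 3-clique {1, 2, 5}. A clique must lie in a single bag of any decomposition, so no decomposition can have width below 2. Hence tw(G) = 2 exactly.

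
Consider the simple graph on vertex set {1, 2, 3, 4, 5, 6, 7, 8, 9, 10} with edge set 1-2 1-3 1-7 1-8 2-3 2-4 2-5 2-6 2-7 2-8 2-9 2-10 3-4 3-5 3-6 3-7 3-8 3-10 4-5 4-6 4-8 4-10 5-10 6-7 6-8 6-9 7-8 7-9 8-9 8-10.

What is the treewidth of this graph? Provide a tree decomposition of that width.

Each bag holds 5 vertices, so the decomposition has width 4, which upper-bounds the treewidth. Conversely, {2, 6, 7, 8, 9} is a clique of size 5, and the vertices of any clique must share a bag in every tree decomposition; so some bag has ≥ 5 vertices and tw(G) ≥ 4. The upper and lower bounds meet at 4, so that is the treewidth.

Treewidth 4.
One optimal decomposition is:
Bags: B1 = {2, 3, 6, 7, 8}  B2 = {2, 3, 4, 6, 8}  B3 = {2, 3, 4, 8, 10}  B4 = {1, 2, 3, 7, 8}  B5 = {2, 3, 4, 5, 10}  B6 = {2, 6, 7, 8, 9}
Tree: B1–B2, B2–B3, B1–B4, B3–B5, B1–B6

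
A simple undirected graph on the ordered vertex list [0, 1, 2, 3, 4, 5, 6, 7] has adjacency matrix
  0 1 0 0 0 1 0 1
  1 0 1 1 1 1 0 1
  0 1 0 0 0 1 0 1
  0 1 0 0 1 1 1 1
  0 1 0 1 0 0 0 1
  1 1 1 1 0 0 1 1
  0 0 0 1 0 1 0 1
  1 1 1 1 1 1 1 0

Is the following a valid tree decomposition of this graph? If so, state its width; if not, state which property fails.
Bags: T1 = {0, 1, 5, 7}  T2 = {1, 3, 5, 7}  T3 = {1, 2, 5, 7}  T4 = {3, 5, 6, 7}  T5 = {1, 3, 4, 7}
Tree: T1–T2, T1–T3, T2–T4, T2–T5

Every vertex of G appears in some bag (union = {0, 1, 2, 3, 4, 5, 6, 7}); every edge is covered by a bag; and for each vertex v the set of bags containing v is connected in the bag tree. The decomposition is therefore valid. The largest bag has 4 vertices, so the width is 3.

Yes; width 3.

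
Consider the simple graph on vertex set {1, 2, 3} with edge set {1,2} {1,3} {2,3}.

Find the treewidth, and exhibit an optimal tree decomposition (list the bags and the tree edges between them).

Treewidth 2.
Bags: B1 = {1, 2, 3}
Tree: (single bag)

With just one bag of size 3, the width is 3 − 1 = 2, so tw(G) ≤ 2. On the other hand G contains the 3-clique {1, 2, 3}. A clique must lie in a single bag of any decomposition, so no decomposition can have width below 2. The upper and lower bounds meet at 2, so that is the treewidth.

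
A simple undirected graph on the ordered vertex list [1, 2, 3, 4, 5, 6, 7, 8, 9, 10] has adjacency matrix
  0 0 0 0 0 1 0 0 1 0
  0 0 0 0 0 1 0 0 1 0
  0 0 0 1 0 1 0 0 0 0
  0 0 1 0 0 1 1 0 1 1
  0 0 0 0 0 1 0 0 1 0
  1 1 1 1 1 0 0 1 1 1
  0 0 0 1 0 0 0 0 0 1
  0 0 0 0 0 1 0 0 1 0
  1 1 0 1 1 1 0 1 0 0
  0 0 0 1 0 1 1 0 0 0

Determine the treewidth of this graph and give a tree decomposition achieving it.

The largest bag has 3 vertices, giving width 2; this decomposition certifies tw(G) ≤ 2. For the lower bound, the 3 vertices {1, 6, 9} are pairwise adjacent, and any tree decomposition puts a clique entirely inside one bag — forcing width ≥ 2. Therefore the treewidth is 2.

Treewidth 2.
Bags: B1 = {5, 6, 9}  B2 = {2, 6, 9}  B3 = {1, 6, 9}  B4 = {4, 6, 9}  B5 = {3, 4, 6}  B6 = {4, 6, 10}  B7 = {4, 7, 10}  B8 = {6, 8, 9}
Tree: B1–B2, B1–B3, B1–B4, B4–B5, B4–B6, B6–B7, B1–B8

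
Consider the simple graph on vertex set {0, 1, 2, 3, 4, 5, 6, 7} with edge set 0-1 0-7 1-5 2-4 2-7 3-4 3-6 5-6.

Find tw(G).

A width-2 tree decomposition is:
Bags: B1 = {0, 2, 7}  B2 = {0, 1, 2}  B3 = {1, 2, 5}  B4 = {2, 5, 6}  B5 = {2, 3, 6}  B6 = {2, 3, 4}
Tree: B1–B2, B2–B3, B3–B4, B4–B5, B5–B6
Every bag has size at most 3, so the width is 3 − 1 = 2 and tw(G) ≤ 2. Since 2–7–0–1–5–6–3–4–2 is a cycle in G, G is not acyclic. Forests are exactly the graphs of treewidth ≤ 1, so tw(G) ≥ 2. Combining the bounds, tw(G) = 2.

2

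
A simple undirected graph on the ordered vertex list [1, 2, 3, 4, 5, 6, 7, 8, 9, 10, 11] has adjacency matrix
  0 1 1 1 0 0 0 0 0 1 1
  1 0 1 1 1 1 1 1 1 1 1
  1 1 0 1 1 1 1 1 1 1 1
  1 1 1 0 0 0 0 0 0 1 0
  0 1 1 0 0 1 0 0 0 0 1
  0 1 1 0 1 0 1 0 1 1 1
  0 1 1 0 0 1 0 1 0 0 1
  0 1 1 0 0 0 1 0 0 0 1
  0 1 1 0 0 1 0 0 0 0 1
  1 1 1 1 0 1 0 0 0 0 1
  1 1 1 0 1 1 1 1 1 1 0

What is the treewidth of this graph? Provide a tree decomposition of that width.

Each bag holds 5 vertices, so the decomposition has width 4, which upper-bounds the treewidth. For the lower bound, the 5 vertices {2, 3, 7, 8, 11} are pairwise adjacent, and any tree decomposition puts a clique entirely inside one bag — forcing width ≥ 4. Therefore the treewidth is 4.

Treewidth 4.
One optimal decomposition is:
Bags: B1 = {2, 3, 5, 6, 11}  B2 = {2, 3, 6, 7, 11}  B3 = {2, 3, 6, 9, 11}  B4 = {2, 3, 6, 10, 11}  B5 = {1, 2, 3, 10, 11}  B6 = {1, 2, 3, 4, 10}  B7 = {2, 3, 7, 8, 11}
Tree: B1–B2, B2–B3, B2–B4, B4–B5, B5–B6, B2–B7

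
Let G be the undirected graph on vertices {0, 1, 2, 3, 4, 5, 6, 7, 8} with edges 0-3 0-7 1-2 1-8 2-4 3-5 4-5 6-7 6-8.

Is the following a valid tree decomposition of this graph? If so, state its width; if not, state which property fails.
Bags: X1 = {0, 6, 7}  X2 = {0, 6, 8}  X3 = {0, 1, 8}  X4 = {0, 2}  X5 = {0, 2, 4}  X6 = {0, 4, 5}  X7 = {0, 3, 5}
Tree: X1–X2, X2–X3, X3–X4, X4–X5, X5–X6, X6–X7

A tree decomposition must satisfy three properties: every vertex lies in some bag; for every edge, both endpoints lie together in some bag; and for every vertex, the bags containing it form a connected subtree. Here edge (1,2) lies in no bag, so the decomposition is invalid.

No — edge (1,2) lies in no bag.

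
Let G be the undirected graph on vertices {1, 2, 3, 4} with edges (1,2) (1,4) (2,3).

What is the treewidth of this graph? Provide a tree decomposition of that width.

Treewidth 1.
One such decomposition:
Bags: B1 = {1, 4}  B2 = {1, 2}  B3 = {2, 3}
Tree: B1–B2, B2–B3

Every bag has size at most 2, so the width is 2 − 1 = 1 and tw(G) ≤ 1. G has an edge, so its treewidth is at least 1. Hence tw(G) = 1 exactly.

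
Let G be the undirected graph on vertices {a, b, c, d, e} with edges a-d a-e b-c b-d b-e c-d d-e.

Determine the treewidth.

A width-2 tree decomposition is:
Bags: B1 = {a, d, e}  B2 = {b, d, e}  B3 = {b, c, d}
Tree: B1–B2, B2–B3
Every bag has size at most 3, so the width is 3 − 1 = 2 and tw(G) ≤ 2. For the lower bound, the 3 vertices {a, d, e} are pairwise adjacent, and any tree decomposition puts a clique entirely inside one bag — forcing width ≥ 2. Therefore the treewidth is 2.

2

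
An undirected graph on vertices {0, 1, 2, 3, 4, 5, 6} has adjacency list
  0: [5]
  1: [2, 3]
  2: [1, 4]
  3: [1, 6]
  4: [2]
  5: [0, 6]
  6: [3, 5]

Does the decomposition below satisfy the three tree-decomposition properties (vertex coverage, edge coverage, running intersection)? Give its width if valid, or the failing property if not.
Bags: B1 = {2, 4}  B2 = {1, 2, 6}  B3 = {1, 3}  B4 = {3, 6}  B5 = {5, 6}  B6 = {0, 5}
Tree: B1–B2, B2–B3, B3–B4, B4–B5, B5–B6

No — bags containing vertex 6 are not connected in the tree.

A tree decomposition must satisfy three properties: every vertex lies in some bag; for every edge, both endpoints lie together in some bag; and for every vertex, the bags containing it form a connected subtree. Here bags containing vertex 6 are not connected in the tree, so the decomposition is invalid.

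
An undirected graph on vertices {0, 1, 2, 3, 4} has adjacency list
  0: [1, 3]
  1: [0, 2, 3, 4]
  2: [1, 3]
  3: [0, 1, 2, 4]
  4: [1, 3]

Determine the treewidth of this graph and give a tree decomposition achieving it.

Treewidth 2.
Bags: B1 = {0, 1, 3}  B2 = {1, 3, 4}  B3 = {1, 2, 3}
Tree: B1–B2, B1–B3

The largest bag has 3 vertices, giving width 2; this decomposition certifies tw(G) ≤ 2. For the lower bound, the 3 vertices {0, 1, 3} are pairwise adjacent, and any tree decomposition puts a clique entirely inside one bag — forcing width ≥ 2. Combining the bounds, tw(G) = 2.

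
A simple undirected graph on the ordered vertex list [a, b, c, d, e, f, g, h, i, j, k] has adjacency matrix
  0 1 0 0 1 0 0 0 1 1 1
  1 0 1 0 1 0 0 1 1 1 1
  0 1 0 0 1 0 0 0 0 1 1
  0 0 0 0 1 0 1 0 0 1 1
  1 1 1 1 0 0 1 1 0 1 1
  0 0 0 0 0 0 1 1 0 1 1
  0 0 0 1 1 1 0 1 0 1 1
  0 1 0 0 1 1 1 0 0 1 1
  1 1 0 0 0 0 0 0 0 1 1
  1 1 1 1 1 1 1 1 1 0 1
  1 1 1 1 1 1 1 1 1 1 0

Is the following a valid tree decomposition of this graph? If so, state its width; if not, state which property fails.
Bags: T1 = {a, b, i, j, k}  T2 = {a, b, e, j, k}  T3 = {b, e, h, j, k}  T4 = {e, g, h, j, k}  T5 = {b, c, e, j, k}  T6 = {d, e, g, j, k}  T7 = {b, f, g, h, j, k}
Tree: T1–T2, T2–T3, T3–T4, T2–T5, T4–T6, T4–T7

No — bags containing vertex b are not connected in the tree.

A tree decomposition must satisfy three properties: every vertex lies in some bag; for every edge, both endpoints lie together in some bag; and for every vertex, the bags containing it form a connected subtree. Here bags containing vertex b are not connected in the tree, so the decomposition is invalid.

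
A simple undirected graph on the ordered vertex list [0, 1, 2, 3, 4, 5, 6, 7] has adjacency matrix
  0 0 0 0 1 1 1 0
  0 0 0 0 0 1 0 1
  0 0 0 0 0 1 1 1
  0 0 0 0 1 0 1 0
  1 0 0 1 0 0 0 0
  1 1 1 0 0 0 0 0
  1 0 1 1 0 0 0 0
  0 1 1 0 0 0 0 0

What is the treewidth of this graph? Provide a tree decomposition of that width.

Every bag has size at most 3, so the width is 3 − 1 = 2 and tw(G) ≤ 2. Since 1–7–2–5–1 is a cycle in G, G is not acyclic. Forests are exactly the graphs of treewidth ≤ 1, so tw(G) ≥ 2. Therefore the treewidth is 2.

Treewidth 2.
One such decomposition:
Bags: B1 = {1, 5, 7}  B2 = {2, 5, 7}  B3 = {0, 2, 5}  B4 = {0, 2, 6}  B5 = {0, 4, 6}  B6 = {3, 4, 6}
Tree: B1–B2, B2–B3, B3–B4, B4–B5, B5–B6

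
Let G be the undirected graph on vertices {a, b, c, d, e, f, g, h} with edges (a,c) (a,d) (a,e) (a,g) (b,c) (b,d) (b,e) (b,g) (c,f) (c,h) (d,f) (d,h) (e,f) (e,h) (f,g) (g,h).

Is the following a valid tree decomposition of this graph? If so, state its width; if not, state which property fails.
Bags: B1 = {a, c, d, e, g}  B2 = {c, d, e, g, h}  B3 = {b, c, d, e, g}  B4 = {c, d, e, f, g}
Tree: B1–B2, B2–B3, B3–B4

Checking the three conditions: (i) the bags cover all of {a, b, c, d, e, f, g, h}; (ii) for each edge, some bag contains both endpoints; (iii) the bags containing any fixed vertex form a subtree. All hold, so the decomposition is valid with width 5 − 1 = 4.

Yes; width 4.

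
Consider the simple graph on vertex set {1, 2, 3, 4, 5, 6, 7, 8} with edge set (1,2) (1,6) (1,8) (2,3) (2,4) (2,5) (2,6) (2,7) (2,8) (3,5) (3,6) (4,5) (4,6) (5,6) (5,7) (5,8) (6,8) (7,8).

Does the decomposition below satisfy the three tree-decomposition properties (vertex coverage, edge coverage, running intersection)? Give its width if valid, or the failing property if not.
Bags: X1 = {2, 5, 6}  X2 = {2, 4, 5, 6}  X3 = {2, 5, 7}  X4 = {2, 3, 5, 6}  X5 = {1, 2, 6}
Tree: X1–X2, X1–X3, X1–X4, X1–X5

A tree decomposition must satisfy three properties: every vertex lies in some bag; for every edge, both endpoints lie together in some bag; and for every vertex, the bags containing it form a connected subtree. Here vertex 8 appears in no bag, so the decomposition is invalid.

No — vertex 8 appears in no bag.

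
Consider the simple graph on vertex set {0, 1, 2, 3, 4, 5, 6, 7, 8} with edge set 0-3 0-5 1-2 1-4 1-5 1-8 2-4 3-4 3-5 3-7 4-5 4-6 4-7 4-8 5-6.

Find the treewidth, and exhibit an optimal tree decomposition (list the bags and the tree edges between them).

Each bag holds 3 vertices, so the decomposition has width 2, which upper-bounds the treewidth. On the other hand G contains the 3-clique {0, 3, 5}. A clique must lie in a single bag of any decomposition, so no decomposition can have width below 2. Therefore the treewidth is 2.

Treewidth 2.
Bags: B1 = {3, 4, 5}  B2 = {4, 5, 6}  B3 = {1, 4, 5}  B4 = {0, 3, 5}  B5 = {1, 4, 8}  B6 = {3, 4, 7}  B7 = {1, 2, 4}
Tree: B1–B2, B2–B3, B1–B4, B3–B5, B1–B6, B5–B7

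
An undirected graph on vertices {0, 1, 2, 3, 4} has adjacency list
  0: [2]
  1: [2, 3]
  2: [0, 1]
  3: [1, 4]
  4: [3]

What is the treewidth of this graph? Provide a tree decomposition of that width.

Every bag has size at most 2, so the width is 2 − 1 = 1 and tw(G) ≤ 1. Any graph with an edge has treewidth ≥ 1, and G has the edge 4–3. Combining the bounds, tw(G) = 1.

Treewidth 1.
One such decomposition:
Bags: B1 = {3, 4}  B2 = {1, 3}  B3 = {1, 2}  B4 = {0, 2}
Tree: B1–B2, B2–B3, B3–B4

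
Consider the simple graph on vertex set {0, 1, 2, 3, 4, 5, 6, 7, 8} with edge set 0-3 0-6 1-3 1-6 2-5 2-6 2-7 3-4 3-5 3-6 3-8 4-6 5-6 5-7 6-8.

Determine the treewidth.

A width-2 tree decomposition is:
Bags: B1 = {2, 5, 6}  B2 = {2, 5, 7}  B3 = {3, 5, 6}  B4 = {3, 4, 6}  B5 = {1, 3, 6}  B6 = {0, 3, 6}  B7 = {3, 6, 8}
Tree: B1–B2, B1–B3, B3–B4, B4–B5, B5–B6, B6–B7
The largest bag has 3 vertices, giving width 2; this decomposition certifies tw(G) ≤ 2. On the other hand G contains the 3-clique {2, 5, 6}. A clique must lie in a single bag of any decomposition, so no decomposition can have width below 2. Hence tw(G) = 2 exactly.

2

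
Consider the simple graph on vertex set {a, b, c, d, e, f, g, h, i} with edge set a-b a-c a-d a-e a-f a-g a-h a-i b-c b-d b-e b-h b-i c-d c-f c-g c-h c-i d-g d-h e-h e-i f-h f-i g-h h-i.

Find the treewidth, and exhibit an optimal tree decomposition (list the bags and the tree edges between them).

Every bag has size at most 5, so the width is 5 − 1 = 4 and tw(G) ≤ 4. Conversely, {a, b, e, h, i} is a clique of size 5, and the vertices of any clique must share a bag in every tree decomposition; so some bag has ≥ 5 vertices and tw(G) ≥ 4. The upper and lower bounds meet at 4, so that is the treewidth.

Treewidth 4.
Bags: B1 = {a, b, c, h, i}  B2 = {a, c, f, h, i}  B3 = {a, b, c, d, h}  B4 = {a, c, d, g, h}  B5 = {a, b, e, h, i}
Tree: B1–B2, B1–B3, B3–B4, B1–B5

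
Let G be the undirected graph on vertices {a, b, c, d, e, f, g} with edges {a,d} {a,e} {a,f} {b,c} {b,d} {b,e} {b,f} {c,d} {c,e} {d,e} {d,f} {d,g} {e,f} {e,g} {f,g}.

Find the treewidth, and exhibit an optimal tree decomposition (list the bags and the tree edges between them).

Treewidth 3.
One such decomposition:
Bags: B1 = {d, e, f, g}  B2 = {b, d, e, f}  B3 = {a, d, e, f}  B4 = {b, c, d, e}
Tree: B1–B2, B2–B3, B2–B4

The largest bag has 4 vertices, giving width 3; this decomposition certifies tw(G) ≤ 3. Conversely, {b, c, d, e} is a clique of size 4, and the vertices of any clique must share a bag in every tree decomposition; so some bag has ≥ 4 vertices and tw(G) ≥ 3. Hence tw(G) = 3 exactly.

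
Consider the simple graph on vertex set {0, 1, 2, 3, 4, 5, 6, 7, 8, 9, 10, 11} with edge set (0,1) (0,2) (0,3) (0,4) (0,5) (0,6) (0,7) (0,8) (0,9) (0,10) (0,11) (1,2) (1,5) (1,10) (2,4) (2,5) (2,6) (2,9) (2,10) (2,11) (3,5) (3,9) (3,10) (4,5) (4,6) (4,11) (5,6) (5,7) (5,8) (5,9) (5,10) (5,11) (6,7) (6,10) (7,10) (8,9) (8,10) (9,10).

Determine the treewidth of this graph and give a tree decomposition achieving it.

Treewidth 4.
One optimal decomposition is:
Bags: B1 = {0, 2, 5, 6, 10}  B2 = {0, 2, 5, 9, 10}  B3 = {0, 5, 8, 9, 10}  B4 = {0, 1, 2, 5, 10}  B5 = {0, 2, 4, 5, 6}  B6 = {0, 5, 6, 7, 10}  B7 = {0, 3, 5, 9, 10}  B8 = {0, 2, 4, 5, 11}
Tree: B1–B2, B2–B3, B1–B4, B1–B5, B1–B6, B3–B7, B5–B8

Each bag holds 5 vertices, so the decomposition has width 4, which upper-bounds the treewidth. Conversely, {0, 5, 8, 9, 10} is a clique of size 5, and the vertices of any clique must share a bag in every tree decomposition; so some bag has ≥ 5 vertices and tw(G) ≥ 4. Combining the bounds, tw(G) = 4.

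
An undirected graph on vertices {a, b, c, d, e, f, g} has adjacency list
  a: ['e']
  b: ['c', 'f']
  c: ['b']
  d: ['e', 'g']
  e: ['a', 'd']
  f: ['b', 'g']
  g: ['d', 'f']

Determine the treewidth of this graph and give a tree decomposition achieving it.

Treewidth 1.
One such decomposition:
Bags: B1 = {a, e}  B2 = {d, e}  B3 = {d, g}  B4 = {f, g}  B5 = {b, f}  B6 = {b, c}
Tree: B1–B2, B2–B3, B3–B4, B4–B5, B5–B6

The largest bag has 2 vertices, giving width 1; this decomposition certifies tw(G) ≤ 1. Any graph with an edge has treewidth ≥ 1, and G has the edge a–e. Hence tw(G) = 1 exactly.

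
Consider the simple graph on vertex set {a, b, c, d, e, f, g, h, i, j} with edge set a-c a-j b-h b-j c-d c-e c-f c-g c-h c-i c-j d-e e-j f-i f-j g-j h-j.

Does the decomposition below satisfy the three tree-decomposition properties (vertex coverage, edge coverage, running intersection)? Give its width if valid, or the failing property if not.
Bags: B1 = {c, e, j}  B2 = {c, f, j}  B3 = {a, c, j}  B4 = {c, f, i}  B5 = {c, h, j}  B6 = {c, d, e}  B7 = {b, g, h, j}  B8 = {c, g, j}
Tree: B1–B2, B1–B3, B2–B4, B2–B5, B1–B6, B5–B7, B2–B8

A tree decomposition must satisfy three properties: every vertex lies in some bag; for every edge, both endpoints lie together in some bag; and for every vertex, the bags containing it form a connected subtree. Here bags containing vertex g are not connected in the tree, so the decomposition is invalid.

No — bags containing vertex g are not connected in the tree.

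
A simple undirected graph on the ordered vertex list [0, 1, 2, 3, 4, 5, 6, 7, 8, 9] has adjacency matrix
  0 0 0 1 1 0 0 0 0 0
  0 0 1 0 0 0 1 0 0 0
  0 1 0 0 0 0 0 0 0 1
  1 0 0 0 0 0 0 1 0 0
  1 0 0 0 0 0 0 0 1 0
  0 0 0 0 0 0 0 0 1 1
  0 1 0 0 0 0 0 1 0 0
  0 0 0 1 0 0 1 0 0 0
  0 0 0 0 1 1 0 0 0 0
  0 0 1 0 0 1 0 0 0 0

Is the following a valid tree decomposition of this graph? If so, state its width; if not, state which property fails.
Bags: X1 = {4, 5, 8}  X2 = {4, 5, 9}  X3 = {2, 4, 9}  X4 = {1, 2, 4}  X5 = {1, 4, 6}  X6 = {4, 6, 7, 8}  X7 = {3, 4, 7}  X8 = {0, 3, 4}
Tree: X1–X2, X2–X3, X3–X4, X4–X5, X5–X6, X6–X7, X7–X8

A tree decomposition must satisfy three properties: every vertex lies in some bag; for every edge, both endpoints lie together in some bag; and for every vertex, the bags containing it form a connected subtree. Here bags containing vertex 8 are not connected in the tree, so the decomposition is invalid.

No — bags containing vertex 8 are not connected in the tree.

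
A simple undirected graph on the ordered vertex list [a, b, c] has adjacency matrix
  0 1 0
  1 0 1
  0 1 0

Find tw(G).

A width-1 tree decomposition is:
Bags: B1 = {a, b}  B2 = {b, c}
Tree: B1–B2
The largest bag has 2 vertices, giving width 1; this decomposition certifies tw(G) ≤ 1. Any graph with an edge has treewidth ≥ 1, and G has the edge a–b. Hence tw(G) = 1 exactly.

1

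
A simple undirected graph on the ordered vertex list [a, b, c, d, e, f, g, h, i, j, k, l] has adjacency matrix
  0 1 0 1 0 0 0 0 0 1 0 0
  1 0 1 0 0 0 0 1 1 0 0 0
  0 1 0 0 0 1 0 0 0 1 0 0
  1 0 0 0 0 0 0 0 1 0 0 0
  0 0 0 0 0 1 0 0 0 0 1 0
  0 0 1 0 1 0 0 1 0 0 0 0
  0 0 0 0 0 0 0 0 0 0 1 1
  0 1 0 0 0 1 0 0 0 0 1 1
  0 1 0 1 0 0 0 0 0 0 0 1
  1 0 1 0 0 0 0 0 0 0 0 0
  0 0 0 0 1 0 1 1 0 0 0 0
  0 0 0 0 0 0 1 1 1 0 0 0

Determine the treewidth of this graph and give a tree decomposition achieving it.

Each bag holds 4 vertices, so the decomposition has width 3, which upper-bounds the treewidth. For the lower bound: the 4 vertex sets {e,g,k}, {f}, {h}, {b,c,i,l} are disjoint, each induces a connected subgraph, and every pair is joined by at least one edge of G. Contracting each set to a single vertex therefore yields K_{4} as a minor, and since treewidth is minor-monotone, tw(G) ≥ tw(K_{4}) = 3. The upper and lower bounds meet at 3, so that is the treewidth.

Treewidth 3.
One optimal decomposition is:
Bags: B1 = {e, f, g, k}  B2 = {f, g, h, k}  B3 = {f, g, h, l}  B4 = {c, f, h, l}  B5 = {b, c, h, l}  B6 = {b, c, i, l}  B7 = {b, c, i, j}  B8 = {a, b, i, j}  B9 = {a, d, i, j}
Tree: B1–B2, B2–B3, B3–B4, B4–B5, B5–B6, B6–B7, B7–B8, B8–B9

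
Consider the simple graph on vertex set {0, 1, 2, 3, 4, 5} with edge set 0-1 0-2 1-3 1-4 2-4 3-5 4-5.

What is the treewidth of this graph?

A width-2 tree decomposition is:
Bags: B1 = {0, 1, 2}  B2 = {1, 2, 4}  B3 = {1, 3, 4}  B4 = {3, 4, 5}
Tree: B1–B2, B2–B3, B3–B4
Each bag holds 3 vertices, so the decomposition has width 2, which upper-bounds the treewidth. Since 0–2–4–1–0 is a cycle in G, G is not acyclic. Forests are exactly the graphs of treewidth ≤ 1, so tw(G) ≥ 2. The upper and lower bounds meet at 2, so that is the treewidth.

2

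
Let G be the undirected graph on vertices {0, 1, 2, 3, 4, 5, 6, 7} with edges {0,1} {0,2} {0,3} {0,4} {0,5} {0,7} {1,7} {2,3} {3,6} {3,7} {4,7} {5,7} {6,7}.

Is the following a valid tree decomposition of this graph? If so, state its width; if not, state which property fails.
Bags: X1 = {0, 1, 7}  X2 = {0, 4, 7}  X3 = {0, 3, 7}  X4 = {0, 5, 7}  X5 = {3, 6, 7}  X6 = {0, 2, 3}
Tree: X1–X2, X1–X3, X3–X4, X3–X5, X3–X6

Yes; width 2.

Vertex coverage: the bags together contain {0, 1, 2, 3, 4, 5, 6, 7}, the full vertex set. Edge coverage: each edge of G has both endpoints in at least one bag. Running intersection: for every vertex, the bags containing it form a connected subtree. All three properties hold, so this is a valid tree decomposition of width max|bag| − 1 = 2, and hence tw(G) ≤ 2.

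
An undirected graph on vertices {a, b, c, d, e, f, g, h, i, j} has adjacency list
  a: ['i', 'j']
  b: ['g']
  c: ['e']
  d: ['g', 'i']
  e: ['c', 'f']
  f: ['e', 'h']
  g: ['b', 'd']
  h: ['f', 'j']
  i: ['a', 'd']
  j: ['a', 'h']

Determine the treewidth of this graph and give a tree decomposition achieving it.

Treewidth 1.
One optimal decomposition is:
Bags: B1 = {c, e}  B2 = {e, f}  B3 = {f, h}  B4 = {h, j}  B5 = {a, j}  B6 = {a, i}  B7 = {d, i}  B8 = {d, g}  B9 = {b, g}
Tree: B1–B2, B2–B3, B3–B4, B4–B5, B5–B6, B6–B7, B7–B8, B8–B9

Each bag holds 2 vertices, so the decomposition has width 1, which upper-bounds the treewidth. G has an edge, so its treewidth is at least 1. Combining the bounds, tw(G) = 1.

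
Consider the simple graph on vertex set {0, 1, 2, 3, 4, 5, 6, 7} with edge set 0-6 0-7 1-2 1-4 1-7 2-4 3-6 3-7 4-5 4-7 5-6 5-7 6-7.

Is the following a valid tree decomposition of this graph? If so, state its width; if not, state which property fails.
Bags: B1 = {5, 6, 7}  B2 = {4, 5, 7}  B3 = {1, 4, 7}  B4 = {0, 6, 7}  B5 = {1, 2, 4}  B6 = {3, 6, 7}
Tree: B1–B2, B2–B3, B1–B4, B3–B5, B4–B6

Vertex coverage: the bags together contain {0, 1, 2, 3, 4, 5, 6, 7}, the full vertex set. Edge coverage: each edge of G has both endpoints in at least one bag. Running intersection: for every vertex, the bags containing it form a connected subtree. All three properties hold, so this is a valid tree decomposition of width max|bag| − 1 = 2, and hence tw(G) ≤ 2.

Yes; width 2.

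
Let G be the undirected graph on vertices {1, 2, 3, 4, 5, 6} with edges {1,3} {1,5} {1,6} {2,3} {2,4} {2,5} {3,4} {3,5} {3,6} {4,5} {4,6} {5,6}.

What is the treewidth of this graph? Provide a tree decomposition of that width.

Treewidth 3.
One optimal decomposition is:
Bags: B1 = {2, 3, 4, 5}  B2 = {3, 4, 5, 6}  B3 = {1, 3, 5, 6}
Tree: B1–B2, B2–B3

Each bag holds 4 vertices, so the decomposition has width 3, which upper-bounds the treewidth. Conversely, {1, 3, 5, 6} is a clique of size 4, and the vertices of any clique must share a bag in every tree decomposition; so some bag has ≥ 4 vertices and tw(G) ≥ 3. The upper and lower bounds meet at 3, so that is the treewidth.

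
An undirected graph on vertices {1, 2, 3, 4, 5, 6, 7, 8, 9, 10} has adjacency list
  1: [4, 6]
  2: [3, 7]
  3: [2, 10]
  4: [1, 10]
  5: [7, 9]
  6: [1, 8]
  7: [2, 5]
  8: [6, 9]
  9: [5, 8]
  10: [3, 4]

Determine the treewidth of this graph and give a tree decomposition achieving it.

Every bag has size at most 3, so the width is 3 − 1 = 2 and tw(G) ≤ 2. For the lower bound, G contains the cycle 4–10–3–2–7–5–9–8–6–1–4, so G is not a forest; only forests have treewidth ≤ 1, hence tw(G) ≥ 2. Therefore the treewidth is 2.

Treewidth 2.
One optimal decomposition is:
Bags: B1 = {3, 4, 10}  B2 = {2, 3, 4}  B3 = {2, 4, 7}  B4 = {4, 5, 7}  B5 = {4, 5, 9}  B6 = {4, 8, 9}  B7 = {4, 6, 8}  B8 = {1, 4, 6}
Tree: B1–B2, B2–B3, B3–B4, B4–B5, B5–B6, B6–B7, B7–B8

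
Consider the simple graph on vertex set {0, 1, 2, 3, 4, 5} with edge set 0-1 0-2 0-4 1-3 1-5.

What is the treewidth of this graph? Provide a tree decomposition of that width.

Each bag holds 2 vertices, so the decomposition has width 1, which upper-bounds the treewidth. G has an edge, so its treewidth is at least 1. Therefore the treewidth is 1.

Treewidth 1.
One such decomposition:
Bags: B1 = {0, 1}  B2 = {1, 3}  B3 = {0, 2}  B4 = {0, 4}  B5 = {1, 5}
Tree: B1–B2, B1–B3, B3–B4, B2–B5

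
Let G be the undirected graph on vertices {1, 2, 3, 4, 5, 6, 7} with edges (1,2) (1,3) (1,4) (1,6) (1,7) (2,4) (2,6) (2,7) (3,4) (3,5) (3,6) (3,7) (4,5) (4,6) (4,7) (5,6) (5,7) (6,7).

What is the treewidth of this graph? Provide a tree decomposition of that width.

Treewidth 4.
Bags: B1 = {1, 2, 4, 6, 7}  B2 = {1, 3, 4, 6, 7}  B3 = {3, 4, 5, 6, 7}
Tree: B1–B2, B2–B3

Every bag has size at most 5, so the width is 5 − 1 = 4 and tw(G) ≤ 4. Conversely, {1, 2, 4, 6, 7} is a clique of size 5, and the vertices of any clique must share a bag in every tree decomposition; so some bag has ≥ 5 vertices and tw(G) ≥ 4. The upper and lower bounds meet at 4, so that is the treewidth.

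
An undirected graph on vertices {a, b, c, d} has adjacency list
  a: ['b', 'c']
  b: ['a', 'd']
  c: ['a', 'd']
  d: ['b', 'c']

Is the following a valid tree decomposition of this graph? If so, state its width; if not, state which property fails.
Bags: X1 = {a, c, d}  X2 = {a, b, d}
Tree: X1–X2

Every vertex of G appears in some bag (union = {a, b, c, d}); every edge is covered by a bag; and for each vertex v the set of bags containing v is connected in the bag tree. The decomposition is therefore valid. The largest bag has 3 vertices, so the width is 2.

Yes; width 2.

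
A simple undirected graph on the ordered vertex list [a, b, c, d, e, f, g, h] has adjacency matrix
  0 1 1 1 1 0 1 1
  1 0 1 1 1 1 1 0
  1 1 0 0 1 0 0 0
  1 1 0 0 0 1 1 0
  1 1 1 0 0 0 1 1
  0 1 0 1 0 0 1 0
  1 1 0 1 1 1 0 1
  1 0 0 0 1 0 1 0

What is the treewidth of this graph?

A width-3 tree decomposition is:
Bags: B1 = {a, b, e, g}  B2 = {a, b, d, g}  B3 = {a, e, g, h}  B4 = {a, b, c, e}  B5 = {b, d, f, g}
Tree: B1–B2, B1–B3, B1–B4, B2–B5
Each bag holds 4 vertices, so the decomposition has width 3, which upper-bounds the treewidth. On the other hand G contains the 4-clique {a, e, g, h}. A clique must lie in a single bag of any decomposition, so no decomposition can have width below 3. The upper and lower bounds meet at 3, so that is the treewidth.

3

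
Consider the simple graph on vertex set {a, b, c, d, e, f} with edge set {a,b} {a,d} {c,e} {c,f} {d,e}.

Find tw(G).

A width-1 tree decomposition is:
Bags: B1 = {a, b}  B2 = {a, d}  B3 = {d, e}  B4 = {c, e}  B5 = {c, f}
Tree: B1–B2, B2–B3, B3–B4, B4–B5
Each bag holds 2 vertices, so the decomposition has width 1, which upper-bounds the treewidth. G has an edge, so its treewidth is at least 1. The upper and lower bounds meet at 1, so that is the treewidth.

1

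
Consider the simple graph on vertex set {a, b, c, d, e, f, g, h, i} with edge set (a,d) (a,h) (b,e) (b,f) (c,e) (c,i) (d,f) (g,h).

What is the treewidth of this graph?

A width-1 tree decomposition is:
Bags: B1 = {g, h}  B2 = {a, h}  B3 = {a, d}  B4 = {d, f}  B5 = {b, f}  B6 = {b, e}  B7 = {c, e}  B8 = {c, i}
Tree: B1–B2, B2–B3, B3–B4, B4–B5, B5–B6, B6–B7, B7–B8
Each bag holds 2 vertices, so the decomposition has width 1, which upper-bounds the treewidth. G has an edge, so its treewidth is at least 1. Hence tw(G) = 1 exactly.

1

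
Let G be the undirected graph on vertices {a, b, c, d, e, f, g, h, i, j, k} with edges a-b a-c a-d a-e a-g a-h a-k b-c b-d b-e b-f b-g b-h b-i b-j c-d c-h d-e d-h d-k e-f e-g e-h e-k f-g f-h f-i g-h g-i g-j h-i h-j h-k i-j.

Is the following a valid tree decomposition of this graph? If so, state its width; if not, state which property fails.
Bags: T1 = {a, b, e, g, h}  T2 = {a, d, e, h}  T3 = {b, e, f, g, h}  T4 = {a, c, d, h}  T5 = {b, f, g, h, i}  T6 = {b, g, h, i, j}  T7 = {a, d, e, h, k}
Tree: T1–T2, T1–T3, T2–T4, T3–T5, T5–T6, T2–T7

No — edge (b,d) lies in no bag.

A tree decomposition must satisfy three properties: every vertex lies in some bag; for every edge, both endpoints lie together in some bag; and for every vertex, the bags containing it form a connected subtree. Here edge (b,d) lies in no bag, so the decomposition is invalid.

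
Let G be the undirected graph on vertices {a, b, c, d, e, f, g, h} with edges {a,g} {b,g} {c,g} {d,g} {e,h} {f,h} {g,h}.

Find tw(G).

A width-1 tree decomposition is:
Bags: B1 = {g, h}  B2 = {c, g}  B3 = {d, g}  B4 = {f, h}  B5 = {b, g}  B6 = {a, g}  B7 = {e, h}
Tree: B1–B2, B1–B3, B1–B4, B2–B5, B2–B6, B4–B7
Every bag has size at most 2, so the width is 2 − 1 = 1 and tw(G) ≤ 1. Since G has at least one edge (e.g. g–h), it is not an edgeless graph, so tw(G) ≥ 1. Hence tw(G) = 1 exactly.

1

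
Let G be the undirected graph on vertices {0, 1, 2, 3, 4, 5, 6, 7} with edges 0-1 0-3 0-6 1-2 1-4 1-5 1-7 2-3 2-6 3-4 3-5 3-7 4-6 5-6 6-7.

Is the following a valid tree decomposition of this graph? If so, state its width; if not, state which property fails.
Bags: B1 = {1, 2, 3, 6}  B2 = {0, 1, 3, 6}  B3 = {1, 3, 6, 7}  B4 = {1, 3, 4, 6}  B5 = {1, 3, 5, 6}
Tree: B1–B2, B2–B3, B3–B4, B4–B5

Yes; width 3.

Checking the three conditions: (i) the bags cover all of {0, 1, 2, 3, 4, 5, 6, 7}; (ii) for each edge, some bag contains both endpoints; (iii) the bags containing any fixed vertex form a subtree. All hold, so the decomposition is valid with width 4 − 1 = 3.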